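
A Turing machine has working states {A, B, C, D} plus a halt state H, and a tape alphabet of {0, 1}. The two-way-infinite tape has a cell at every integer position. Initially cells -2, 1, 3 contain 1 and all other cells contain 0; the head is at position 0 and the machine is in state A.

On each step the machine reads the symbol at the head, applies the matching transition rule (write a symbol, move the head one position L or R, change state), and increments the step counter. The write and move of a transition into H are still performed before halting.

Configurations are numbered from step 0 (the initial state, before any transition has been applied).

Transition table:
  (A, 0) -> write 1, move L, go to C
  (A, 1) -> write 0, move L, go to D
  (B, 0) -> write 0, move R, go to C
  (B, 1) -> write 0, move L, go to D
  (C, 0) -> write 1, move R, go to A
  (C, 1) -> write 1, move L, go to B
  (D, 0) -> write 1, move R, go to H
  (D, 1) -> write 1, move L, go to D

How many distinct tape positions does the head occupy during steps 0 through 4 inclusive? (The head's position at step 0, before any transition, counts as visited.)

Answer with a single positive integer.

Answer: 3

Derivation:
Step 1: in state A at pos 0, read 0 -> (A,0)->write 1,move L,goto C. Now: state=C, head=-1, tape[-3..4]=01011010 (head:   ^)
Step 2: in state C at pos -1, read 0 -> (C,0)->write 1,move R,goto A. Now: state=A, head=0, tape[-3..4]=01111010 (head:    ^)
Step 3: in state A at pos 0, read 1 -> (A,1)->write 0,move L,goto D. Now: state=D, head=-1, tape[-3..4]=01101010 (head:   ^)
Step 4: in state D at pos -1, read 1 -> (D,1)->write 1,move L,goto D. Now: state=D, head=-2, tape[-3..4]=01101010 (head:  ^)
Head positions at steps 0..4: starting at 0, distinct positions visited = {-2, -1, 0} -> 3 position(s)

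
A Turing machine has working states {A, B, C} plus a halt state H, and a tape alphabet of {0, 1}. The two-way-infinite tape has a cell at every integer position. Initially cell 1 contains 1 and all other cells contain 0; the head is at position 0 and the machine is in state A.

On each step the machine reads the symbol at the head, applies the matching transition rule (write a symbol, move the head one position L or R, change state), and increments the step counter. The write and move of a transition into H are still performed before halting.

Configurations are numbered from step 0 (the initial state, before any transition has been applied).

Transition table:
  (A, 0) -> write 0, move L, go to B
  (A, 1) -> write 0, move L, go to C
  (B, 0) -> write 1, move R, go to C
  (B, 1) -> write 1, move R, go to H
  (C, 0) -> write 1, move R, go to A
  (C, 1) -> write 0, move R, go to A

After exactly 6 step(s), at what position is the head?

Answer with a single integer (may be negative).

Step 1: in state A at pos 0, read 0 -> (A,0)->write 0,move L,goto B. Now: state=B, head=-1, tape[-2..2]=00010 (head:  ^)
Step 2: in state B at pos -1, read 0 -> (B,0)->write 1,move R,goto C. Now: state=C, head=0, tape[-2..2]=01010 (head:   ^)
Step 3: in state C at pos 0, read 0 -> (C,0)->write 1,move R,goto A. Now: state=A, head=1, tape[-2..2]=01110 (head:    ^)
Step 4: in state A at pos 1, read 1 -> (A,1)->write 0,move L,goto C. Now: state=C, head=0, tape[-2..2]=01100 (head:   ^)
Step 5: in state C at pos 0, read 1 -> (C,1)->write 0,move R,goto A. Now: state=A, head=1, tape[-2..2]=01000 (head:    ^)
Step 6: in state A at pos 1, read 0 -> (A,0)->write 0,move L,goto B. Now: state=B, head=0, tape[-2..2]=01000 (head:   ^)

Answer: 0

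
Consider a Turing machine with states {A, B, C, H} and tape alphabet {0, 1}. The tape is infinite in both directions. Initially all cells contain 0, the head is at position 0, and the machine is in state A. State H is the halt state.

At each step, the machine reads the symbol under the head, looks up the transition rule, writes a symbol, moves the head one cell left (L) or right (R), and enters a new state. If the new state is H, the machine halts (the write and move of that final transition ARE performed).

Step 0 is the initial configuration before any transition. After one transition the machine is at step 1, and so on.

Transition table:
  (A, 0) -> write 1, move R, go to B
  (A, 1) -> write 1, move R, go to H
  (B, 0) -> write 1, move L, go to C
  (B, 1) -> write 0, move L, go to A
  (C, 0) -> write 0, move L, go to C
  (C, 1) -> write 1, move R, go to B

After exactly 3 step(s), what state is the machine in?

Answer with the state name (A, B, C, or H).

Answer: B

Derivation:
Step 1: in state A at pos 0, read 0 -> (A,0)->write 1,move R,goto B. Now: state=B, head=1, tape[-1..2]=0100 (head:   ^)
Step 2: in state B at pos 1, read 0 -> (B,0)->write 1,move L,goto C. Now: state=C, head=0, tape[-1..2]=0110 (head:  ^)
Step 3: in state C at pos 0, read 1 -> (C,1)->write 1,move R,goto B. Now: state=B, head=1, tape[-1..2]=0110 (head:   ^)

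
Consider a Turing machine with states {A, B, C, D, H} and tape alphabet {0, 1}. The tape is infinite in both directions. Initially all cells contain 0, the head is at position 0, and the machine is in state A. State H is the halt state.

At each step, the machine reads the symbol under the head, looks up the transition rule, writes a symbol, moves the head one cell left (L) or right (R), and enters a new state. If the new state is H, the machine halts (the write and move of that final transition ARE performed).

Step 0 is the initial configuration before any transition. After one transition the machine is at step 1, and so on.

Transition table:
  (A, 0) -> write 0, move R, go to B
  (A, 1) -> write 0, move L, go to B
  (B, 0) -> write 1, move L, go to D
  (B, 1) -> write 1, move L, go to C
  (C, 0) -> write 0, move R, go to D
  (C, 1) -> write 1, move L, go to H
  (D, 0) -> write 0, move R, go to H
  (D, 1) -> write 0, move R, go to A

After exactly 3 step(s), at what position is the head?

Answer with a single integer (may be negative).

Answer: 1

Derivation:
Step 1: in state A at pos 0, read 0 -> (A,0)->write 0,move R,goto B. Now: state=B, head=1, tape[-1..2]=0000 (head:   ^)
Step 2: in state B at pos 1, read 0 -> (B,0)->write 1,move L,goto D. Now: state=D, head=0, tape[-1..2]=0010 (head:  ^)
Step 3: in state D at pos 0, read 0 -> (D,0)->write 0,move R,goto H. Now: state=H, head=1, tape[-1..2]=0010 (head:   ^)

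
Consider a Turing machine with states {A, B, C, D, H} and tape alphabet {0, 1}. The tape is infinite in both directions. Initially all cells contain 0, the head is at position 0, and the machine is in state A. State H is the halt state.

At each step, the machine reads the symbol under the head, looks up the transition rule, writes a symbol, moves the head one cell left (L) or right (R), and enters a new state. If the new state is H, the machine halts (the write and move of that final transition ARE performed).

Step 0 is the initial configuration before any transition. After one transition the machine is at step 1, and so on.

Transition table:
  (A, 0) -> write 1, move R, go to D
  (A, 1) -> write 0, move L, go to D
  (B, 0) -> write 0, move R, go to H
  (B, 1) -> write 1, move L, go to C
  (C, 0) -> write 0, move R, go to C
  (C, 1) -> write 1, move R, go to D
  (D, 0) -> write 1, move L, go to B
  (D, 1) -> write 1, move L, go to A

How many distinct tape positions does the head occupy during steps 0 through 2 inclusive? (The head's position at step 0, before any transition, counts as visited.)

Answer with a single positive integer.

Step 1: in state A at pos 0, read 0 -> (A,0)->write 1,move R,goto D. Now: state=D, head=1, tape[-1..2]=0100 (head:   ^)
Step 2: in state D at pos 1, read 0 -> (D,0)->write 1,move L,goto B. Now: state=B, head=0, tape[-1..2]=0110 (head:  ^)
Head positions at steps 0..2: starting at 0, distinct positions visited = {0, 1} -> 2 position(s)

Answer: 2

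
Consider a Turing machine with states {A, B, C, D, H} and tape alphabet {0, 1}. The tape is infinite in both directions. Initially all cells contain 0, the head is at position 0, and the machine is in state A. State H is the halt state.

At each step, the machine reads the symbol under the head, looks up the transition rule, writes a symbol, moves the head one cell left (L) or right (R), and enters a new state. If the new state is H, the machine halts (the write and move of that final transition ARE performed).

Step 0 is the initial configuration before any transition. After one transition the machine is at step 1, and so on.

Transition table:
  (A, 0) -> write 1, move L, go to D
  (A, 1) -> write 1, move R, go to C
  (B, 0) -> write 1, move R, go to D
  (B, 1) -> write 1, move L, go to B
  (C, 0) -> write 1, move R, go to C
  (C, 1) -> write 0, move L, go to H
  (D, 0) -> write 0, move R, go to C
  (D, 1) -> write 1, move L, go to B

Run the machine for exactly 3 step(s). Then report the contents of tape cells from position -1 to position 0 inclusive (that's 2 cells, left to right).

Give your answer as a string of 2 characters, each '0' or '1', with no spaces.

Step 1: in state A at pos 0, read 0 -> (A,0)->write 1,move L,goto D. Now: state=D, head=-1, tape[-2..1]=0010 (head:  ^)
Step 2: in state D at pos -1, read 0 -> (D,0)->write 0,move R,goto C. Now: state=C, head=0, tape[-2..1]=0010 (head:   ^)
Step 3: in state C at pos 0, read 1 -> (C,1)->write 0,move L,goto H. Now: state=H, head=-1, tape[-2..1]=0000 (head:  ^)

Answer: 00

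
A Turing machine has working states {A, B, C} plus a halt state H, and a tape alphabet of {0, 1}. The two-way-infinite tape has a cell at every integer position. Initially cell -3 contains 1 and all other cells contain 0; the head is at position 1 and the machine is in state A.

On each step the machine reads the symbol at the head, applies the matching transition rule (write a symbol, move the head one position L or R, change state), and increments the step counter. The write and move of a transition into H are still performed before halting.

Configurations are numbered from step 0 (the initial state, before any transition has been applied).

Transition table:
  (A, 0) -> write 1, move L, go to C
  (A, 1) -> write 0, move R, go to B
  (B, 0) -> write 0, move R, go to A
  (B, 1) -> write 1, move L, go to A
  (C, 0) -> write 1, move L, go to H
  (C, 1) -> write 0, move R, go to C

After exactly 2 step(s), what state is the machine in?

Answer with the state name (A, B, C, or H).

Step 1: in state A at pos 1, read 0 -> (A,0)->write 1,move L,goto C. Now: state=C, head=0, tape[-4..2]=0100010 (head:     ^)
Step 2: in state C at pos 0, read 0 -> (C,0)->write 1,move L,goto H. Now: state=H, head=-1, tape[-4..2]=0100110 (head:    ^)

Answer: H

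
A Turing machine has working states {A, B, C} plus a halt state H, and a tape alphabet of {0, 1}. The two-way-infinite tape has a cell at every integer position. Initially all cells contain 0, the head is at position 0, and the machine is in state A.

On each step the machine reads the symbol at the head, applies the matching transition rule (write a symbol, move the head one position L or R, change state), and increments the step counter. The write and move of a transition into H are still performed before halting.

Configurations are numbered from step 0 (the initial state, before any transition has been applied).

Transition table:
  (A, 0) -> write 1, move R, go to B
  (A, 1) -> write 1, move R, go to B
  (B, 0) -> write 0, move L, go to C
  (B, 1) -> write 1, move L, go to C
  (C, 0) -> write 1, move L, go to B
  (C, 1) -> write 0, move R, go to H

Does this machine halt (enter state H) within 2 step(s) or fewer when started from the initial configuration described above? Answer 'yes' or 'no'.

Step 1: in state A at pos 0, read 0 -> (A,0)->write 1,move R,goto B. Now: state=B, head=1, tape[-1..2]=0100 (head:   ^)
Step 2: in state B at pos 1, read 0 -> (B,0)->write 0,move L,goto C. Now: state=C, head=0, tape[-1..2]=0100 (head:  ^)
After 2 step(s): state = C (not H) -> not halted within 2 -> no

Answer: no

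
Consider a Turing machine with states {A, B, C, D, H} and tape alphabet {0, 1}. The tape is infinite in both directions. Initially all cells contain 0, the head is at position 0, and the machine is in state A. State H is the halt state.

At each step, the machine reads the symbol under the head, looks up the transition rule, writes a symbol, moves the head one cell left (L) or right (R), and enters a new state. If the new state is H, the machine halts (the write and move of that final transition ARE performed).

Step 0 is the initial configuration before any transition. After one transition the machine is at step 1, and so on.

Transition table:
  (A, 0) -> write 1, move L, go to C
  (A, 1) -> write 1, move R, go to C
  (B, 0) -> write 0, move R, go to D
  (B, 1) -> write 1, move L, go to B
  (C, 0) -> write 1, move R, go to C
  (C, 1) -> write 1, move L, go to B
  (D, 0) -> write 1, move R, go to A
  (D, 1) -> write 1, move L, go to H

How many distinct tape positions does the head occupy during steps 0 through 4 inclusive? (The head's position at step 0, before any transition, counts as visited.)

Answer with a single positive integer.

Answer: 3

Derivation:
Step 1: in state A at pos 0, read 0 -> (A,0)->write 1,move L,goto C. Now: state=C, head=-1, tape[-2..1]=0010 (head:  ^)
Step 2: in state C at pos -1, read 0 -> (C,0)->write 1,move R,goto C. Now: state=C, head=0, tape[-2..1]=0110 (head:   ^)
Step 3: in state C at pos 0, read 1 -> (C,1)->write 1,move L,goto B. Now: state=B, head=-1, tape[-2..1]=0110 (head:  ^)
Step 4: in state B at pos -1, read 1 -> (B,1)->write 1,move L,goto B. Now: state=B, head=-2, tape[-3..1]=00110 (head:  ^)
Head positions at steps 0..4: starting at 0, distinct positions visited = {-2, -1, 0} -> 3 position(s)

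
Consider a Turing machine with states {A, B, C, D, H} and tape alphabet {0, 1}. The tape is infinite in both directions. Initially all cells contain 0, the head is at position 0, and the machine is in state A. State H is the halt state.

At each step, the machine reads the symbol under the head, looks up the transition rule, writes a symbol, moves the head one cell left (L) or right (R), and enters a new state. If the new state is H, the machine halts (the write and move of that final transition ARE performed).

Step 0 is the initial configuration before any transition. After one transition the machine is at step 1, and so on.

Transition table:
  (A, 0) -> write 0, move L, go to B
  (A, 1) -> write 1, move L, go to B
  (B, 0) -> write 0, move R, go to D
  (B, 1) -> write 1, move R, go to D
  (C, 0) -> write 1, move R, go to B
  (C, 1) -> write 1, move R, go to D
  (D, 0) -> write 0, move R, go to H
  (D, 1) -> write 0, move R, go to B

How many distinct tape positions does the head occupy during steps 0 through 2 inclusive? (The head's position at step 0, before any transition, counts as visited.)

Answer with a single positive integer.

Step 1: in state A at pos 0, read 0 -> (A,0)->write 0,move L,goto B. Now: state=B, head=-1, tape[-2..1]=0000 (head:  ^)
Step 2: in state B at pos -1, read 0 -> (B,0)->write 0,move R,goto D. Now: state=D, head=0, tape[-2..1]=0000 (head:   ^)
Head positions at steps 0..2: starting at 0, distinct positions visited = {-1, 0} -> 2 position(s)

Answer: 2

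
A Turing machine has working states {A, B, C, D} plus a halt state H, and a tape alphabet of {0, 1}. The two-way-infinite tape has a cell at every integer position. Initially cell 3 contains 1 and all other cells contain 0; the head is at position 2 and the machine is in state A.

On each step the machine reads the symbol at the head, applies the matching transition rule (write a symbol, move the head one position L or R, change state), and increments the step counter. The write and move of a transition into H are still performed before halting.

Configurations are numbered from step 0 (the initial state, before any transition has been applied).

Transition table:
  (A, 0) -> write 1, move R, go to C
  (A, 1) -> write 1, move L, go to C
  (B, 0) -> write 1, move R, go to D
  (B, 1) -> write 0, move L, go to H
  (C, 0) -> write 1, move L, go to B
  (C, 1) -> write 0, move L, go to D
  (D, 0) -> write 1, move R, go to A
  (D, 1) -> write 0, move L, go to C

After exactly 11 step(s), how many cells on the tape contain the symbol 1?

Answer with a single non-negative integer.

Step 1: in state A at pos 2, read 0 -> (A,0)->write 1,move R,goto C. Now: state=C, head=3, tape[1..4]=0110 (head:   ^)
Step 2: in state C at pos 3, read 1 -> (C,1)->write 0,move L,goto D. Now: state=D, head=2, tape[1..4]=0100 (head:  ^)
Step 3: in state D at pos 2, read 1 -> (D,1)->write 0,move L,goto C. Now: state=C, head=1, tape[0..4]=00000 (head:  ^)
Step 4: in state C at pos 1, read 0 -> (C,0)->write 1,move L,goto B. Now: state=B, head=0, tape[-1..4]=001000 (head:  ^)
Step 5: in state B at pos 0, read 0 -> (B,0)->write 1,move R,goto D. Now: state=D, head=1, tape[-1..4]=011000 (head:   ^)
Step 6: in state D at pos 1, read 1 -> (D,1)->write 0,move L,goto C. Now: state=C, head=0, tape[-1..4]=010000 (head:  ^)
Step 7: in state C at pos 0, read 1 -> (C,1)->write 0,move L,goto D. Now: state=D, head=-1, tape[-2..4]=0000000 (head:  ^)
Step 8: in state D at pos -1, read 0 -> (D,0)->write 1,move R,goto A. Now: state=A, head=0, tape[-2..4]=0100000 (head:   ^)
Step 9: in state A at pos 0, read 0 -> (A,0)->write 1,move R,goto C. Now: state=C, head=1, tape[-2..4]=0110000 (head:    ^)
Step 10: in state C at pos 1, read 0 -> (C,0)->write 1,move L,goto B. Now: state=B, head=0, tape[-2..4]=0111000 (head:   ^)
Step 11: in state B at pos 0, read 1 -> (B,1)->write 0,move L,goto H. Now: state=H, head=-1, tape[-2..4]=0101000 (head:  ^)
Cells containing 1 after step 11: {-1, 1} -> 2 cell(s)

Answer: 2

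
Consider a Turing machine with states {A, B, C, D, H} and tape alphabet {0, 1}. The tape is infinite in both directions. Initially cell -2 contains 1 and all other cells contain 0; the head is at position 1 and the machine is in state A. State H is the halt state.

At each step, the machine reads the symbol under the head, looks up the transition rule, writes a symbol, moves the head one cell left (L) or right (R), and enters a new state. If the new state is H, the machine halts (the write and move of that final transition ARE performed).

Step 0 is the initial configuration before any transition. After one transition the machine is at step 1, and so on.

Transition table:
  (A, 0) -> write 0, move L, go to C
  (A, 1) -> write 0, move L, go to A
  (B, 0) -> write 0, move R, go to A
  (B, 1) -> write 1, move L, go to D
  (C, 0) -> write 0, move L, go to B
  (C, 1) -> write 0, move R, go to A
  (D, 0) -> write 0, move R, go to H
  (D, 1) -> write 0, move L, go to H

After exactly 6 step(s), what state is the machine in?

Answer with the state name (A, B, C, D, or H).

Answer: D

Derivation:
Step 1: in state A at pos 1, read 0 -> (A,0)->write 0,move L,goto C. Now: state=C, head=0, tape[-3..2]=010000 (head:    ^)
Step 2: in state C at pos 0, read 0 -> (C,0)->write 0,move L,goto B. Now: state=B, head=-1, tape[-3..2]=010000 (head:   ^)
Step 3: in state B at pos -1, read 0 -> (B,0)->write 0,move R,goto A. Now: state=A, head=0, tape[-3..2]=010000 (head:    ^)
Step 4: in state A at pos 0, read 0 -> (A,0)->write 0,move L,goto C. Now: state=C, head=-1, tape[-3..2]=010000 (head:   ^)
Step 5: in state C at pos -1, read 0 -> (C,0)->write 0,move L,goto B. Now: state=B, head=-2, tape[-3..2]=010000 (head:  ^)
Step 6: in state B at pos -2, read 1 -> (B,1)->write 1,move L,goto D. Now: state=D, head=-3, tape[-4..2]=0010000 (head:  ^)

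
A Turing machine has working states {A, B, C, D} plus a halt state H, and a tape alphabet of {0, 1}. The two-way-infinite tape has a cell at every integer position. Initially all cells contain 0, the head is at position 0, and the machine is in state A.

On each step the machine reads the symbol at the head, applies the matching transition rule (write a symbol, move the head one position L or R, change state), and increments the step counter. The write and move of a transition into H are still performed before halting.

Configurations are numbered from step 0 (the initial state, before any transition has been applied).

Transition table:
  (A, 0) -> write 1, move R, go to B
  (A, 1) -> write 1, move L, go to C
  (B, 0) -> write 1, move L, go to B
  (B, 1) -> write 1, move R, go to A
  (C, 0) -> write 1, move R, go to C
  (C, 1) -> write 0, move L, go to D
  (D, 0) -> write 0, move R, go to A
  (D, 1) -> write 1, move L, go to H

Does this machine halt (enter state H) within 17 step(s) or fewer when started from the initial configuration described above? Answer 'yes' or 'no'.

Step 1: in state A at pos 0, read 0 -> (A,0)->write 1,move R,goto B. Now: state=B, head=1, tape[-1..2]=0100 (head:   ^)
Step 2: in state B at pos 1, read 0 -> (B,0)->write 1,move L,goto B. Now: state=B, head=0, tape[-1..2]=0110 (head:  ^)
Step 3: in state B at pos 0, read 1 -> (B,1)->write 1,move R,goto A. Now: state=A, head=1, tape[-1..2]=0110 (head:   ^)
Step 4: in state A at pos 1, read 1 -> (A,1)->write 1,move L,goto C. Now: state=C, head=0, tape[-1..2]=0110 (head:  ^)
Step 5: in state C at pos 0, read 1 -> (C,1)->write 0,move L,goto D. Now: state=D, head=-1, tape[-2..2]=00010 (head:  ^)
Step 6: in state D at pos -1, read 0 -> (D,0)->write 0,move R,goto A. Now: state=A, head=0, tape[-2..2]=00010 (head:   ^)
Step 7: in state A at pos 0, read 0 -> (A,0)->write 1,move R,goto B. Now: state=B, head=1, tape[-2..2]=00110 (head:    ^)
Step 8: in state B at pos 1, read 1 -> (B,1)->write 1,move R,goto A. Now: state=A, head=2, tape[-2..3]=001100 (head:     ^)
Step 9: in state A at pos 2, read 0 -> (A,0)->write 1,move R,goto B. Now: state=B, head=3, tape[-2..4]=0011100 (head:      ^)
Step 10: in state B at pos 3, read 0 -> (B,0)->write 1,move L,goto B. Now: state=B, head=2, tape[-2..4]=0011110 (head:     ^)
Step 11: in state B at pos 2, read 1 -> (B,1)->write 1,move R,goto A. Now: state=A, head=3, tape[-2..4]=0011110 (head:      ^)
Step 12: in state A at pos 3, read 1 -> (A,1)->write 1,move L,goto C. Now: state=C, head=2, tape[-2..4]=0011110 (head:     ^)
Step 13: in state C at pos 2, read 1 -> (C,1)->write 0,move L,goto D. Now: state=D, head=1, tape[-2..4]=0011010 (head:    ^)
Step 14: in state D at pos 1, read 1 -> (D,1)->write 1,move L,goto H. Now: state=H, head=0, tape[-2..4]=0011010 (head:   ^)
State H reached at step 14; 14 <= 17 -> yes

Answer: yes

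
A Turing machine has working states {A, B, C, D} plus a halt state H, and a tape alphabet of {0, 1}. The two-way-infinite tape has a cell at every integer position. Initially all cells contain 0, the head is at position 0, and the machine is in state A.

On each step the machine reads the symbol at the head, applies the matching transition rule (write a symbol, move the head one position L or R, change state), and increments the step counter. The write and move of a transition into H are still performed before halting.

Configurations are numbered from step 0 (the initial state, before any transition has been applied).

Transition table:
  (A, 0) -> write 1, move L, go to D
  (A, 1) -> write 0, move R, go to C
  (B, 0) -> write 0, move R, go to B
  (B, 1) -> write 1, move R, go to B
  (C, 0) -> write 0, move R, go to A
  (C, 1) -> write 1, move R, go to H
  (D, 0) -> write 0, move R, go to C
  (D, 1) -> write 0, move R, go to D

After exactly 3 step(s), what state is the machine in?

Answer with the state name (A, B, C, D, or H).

Answer: H

Derivation:
Step 1: in state A at pos 0, read 0 -> (A,0)->write 1,move L,goto D. Now: state=D, head=-1, tape[-2..1]=0010 (head:  ^)
Step 2: in state D at pos -1, read 0 -> (D,0)->write 0,move R,goto C. Now: state=C, head=0, tape[-2..1]=0010 (head:   ^)
Step 3: in state C at pos 0, read 1 -> (C,1)->write 1,move R,goto H. Now: state=H, head=1, tape[-2..2]=00100 (head:    ^)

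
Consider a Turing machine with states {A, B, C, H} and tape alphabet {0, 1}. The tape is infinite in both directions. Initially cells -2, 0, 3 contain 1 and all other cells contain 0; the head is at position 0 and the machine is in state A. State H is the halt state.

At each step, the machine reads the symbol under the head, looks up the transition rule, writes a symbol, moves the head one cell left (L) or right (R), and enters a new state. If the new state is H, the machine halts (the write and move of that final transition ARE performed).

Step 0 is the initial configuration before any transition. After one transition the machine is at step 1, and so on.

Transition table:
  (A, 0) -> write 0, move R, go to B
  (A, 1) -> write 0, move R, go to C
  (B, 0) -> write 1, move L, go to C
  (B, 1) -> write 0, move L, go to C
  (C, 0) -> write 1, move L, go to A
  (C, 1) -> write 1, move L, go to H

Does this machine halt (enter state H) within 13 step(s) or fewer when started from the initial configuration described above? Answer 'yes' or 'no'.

Step 1: in state A at pos 0, read 1 -> (A,1)->write 0,move R,goto C. Now: state=C, head=1, tape[-3..4]=01000010 (head:     ^)
Step 2: in state C at pos 1, read 0 -> (C,0)->write 1,move L,goto A. Now: state=A, head=0, tape[-3..4]=01001010 (head:    ^)
Step 3: in state A at pos 0, read 0 -> (A,0)->write 0,move R,goto B. Now: state=B, head=1, tape[-3..4]=01001010 (head:     ^)
Step 4: in state B at pos 1, read 1 -> (B,1)->write 0,move L,goto C. Now: state=C, head=0, tape[-3..4]=01000010 (head:    ^)
Step 5: in state C at pos 0, read 0 -> (C,0)->write 1,move L,goto A. Now: state=A, head=-1, tape[-3..4]=01010010 (head:   ^)
Step 6: in state A at pos -1, read 0 -> (A,0)->write 0,move R,goto B. Now: state=B, head=0, tape[-3..4]=01010010 (head:    ^)
Step 7: in state B at pos 0, read 1 -> (B,1)->write 0,move L,goto C. Now: state=C, head=-1, tape[-3..4]=01000010 (head:   ^)
Step 8: in state C at pos -1, read 0 -> (C,0)->write 1,move L,goto A. Now: state=A, head=-2, tape[-3..4]=01100010 (head:  ^)
Step 9: in state A at pos -2, read 1 -> (A,1)->write 0,move R,goto C. Now: state=C, head=-1, tape[-3..4]=00100010 (head:   ^)
Step 10: in state C at pos -1, read 1 -> (C,1)->write 1,move L,goto H. Now: state=H, head=-2, tape[-3..4]=00100010 (head:  ^)
State H reached at step 10; 10 <= 13 -> yes

Answer: yes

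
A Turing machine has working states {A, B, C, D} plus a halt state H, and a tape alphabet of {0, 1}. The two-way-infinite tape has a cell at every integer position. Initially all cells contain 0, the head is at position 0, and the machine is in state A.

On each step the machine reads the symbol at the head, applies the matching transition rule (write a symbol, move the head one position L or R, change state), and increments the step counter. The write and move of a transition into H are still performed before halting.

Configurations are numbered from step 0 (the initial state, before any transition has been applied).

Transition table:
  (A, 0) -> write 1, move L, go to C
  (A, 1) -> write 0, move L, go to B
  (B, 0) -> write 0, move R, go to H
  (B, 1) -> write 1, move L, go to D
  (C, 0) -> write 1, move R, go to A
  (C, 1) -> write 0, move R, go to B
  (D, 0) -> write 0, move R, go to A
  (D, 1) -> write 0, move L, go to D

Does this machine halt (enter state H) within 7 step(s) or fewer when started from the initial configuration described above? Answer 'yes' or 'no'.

Step 1: in state A at pos 0, read 0 -> (A,0)->write 1,move L,goto C. Now: state=C, head=-1, tape[-2..1]=0010 (head:  ^)
Step 2: in state C at pos -1, read 0 -> (C,0)->write 1,move R,goto A. Now: state=A, head=0, tape[-2..1]=0110 (head:   ^)
Step 3: in state A at pos 0, read 1 -> (A,1)->write 0,move L,goto B. Now: state=B, head=-1, tape[-2..1]=0100 (head:  ^)
Step 4: in state B at pos -1, read 1 -> (B,1)->write 1,move L,goto D. Now: state=D, head=-2, tape[-3..1]=00100 (head:  ^)
Step 5: in state D at pos -2, read 0 -> (D,0)->write 0,move R,goto A. Now: state=A, head=-1, tape[-3..1]=00100 (head:   ^)
Step 6: in state A at pos -1, read 1 -> (A,1)->write 0,move L,goto B. Now: state=B, head=-2, tape[-3..1]=00000 (head:  ^)
Step 7: in state B at pos -2, read 0 -> (B,0)->write 0,move R,goto H. Now: state=H, head=-1, tape[-3..1]=00000 (head:   ^)
State H reached at step 7; 7 <= 7 -> yes

Answer: yes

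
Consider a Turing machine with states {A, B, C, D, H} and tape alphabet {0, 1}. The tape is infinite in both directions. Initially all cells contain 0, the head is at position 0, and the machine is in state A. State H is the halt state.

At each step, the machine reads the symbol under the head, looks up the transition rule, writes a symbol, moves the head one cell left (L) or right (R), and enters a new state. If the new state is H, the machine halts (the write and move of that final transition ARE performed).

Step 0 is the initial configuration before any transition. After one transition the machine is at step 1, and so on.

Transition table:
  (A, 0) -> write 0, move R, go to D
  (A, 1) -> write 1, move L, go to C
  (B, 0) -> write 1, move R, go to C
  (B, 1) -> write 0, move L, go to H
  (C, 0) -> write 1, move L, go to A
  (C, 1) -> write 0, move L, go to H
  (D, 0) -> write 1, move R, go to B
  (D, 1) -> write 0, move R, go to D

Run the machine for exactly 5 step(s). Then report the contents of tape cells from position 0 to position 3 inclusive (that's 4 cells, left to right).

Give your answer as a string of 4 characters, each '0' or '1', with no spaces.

Step 1: in state A at pos 0, read 0 -> (A,0)->write 0,move R,goto D. Now: state=D, head=1, tape[-1..2]=0000 (head:   ^)
Step 2: in state D at pos 1, read 0 -> (D,0)->write 1,move R,goto B. Now: state=B, head=2, tape[-1..3]=00100 (head:    ^)
Step 3: in state B at pos 2, read 0 -> (B,0)->write 1,move R,goto C. Now: state=C, head=3, tape[-1..4]=001100 (head:     ^)
Step 4: in state C at pos 3, read 0 -> (C,0)->write 1,move L,goto A. Now: state=A, head=2, tape[-1..4]=001110 (head:    ^)
Step 5: in state A at pos 2, read 1 -> (A,1)->write 1,move L,goto C. Now: state=C, head=1, tape[-1..4]=001110 (head:   ^)

Answer: 0111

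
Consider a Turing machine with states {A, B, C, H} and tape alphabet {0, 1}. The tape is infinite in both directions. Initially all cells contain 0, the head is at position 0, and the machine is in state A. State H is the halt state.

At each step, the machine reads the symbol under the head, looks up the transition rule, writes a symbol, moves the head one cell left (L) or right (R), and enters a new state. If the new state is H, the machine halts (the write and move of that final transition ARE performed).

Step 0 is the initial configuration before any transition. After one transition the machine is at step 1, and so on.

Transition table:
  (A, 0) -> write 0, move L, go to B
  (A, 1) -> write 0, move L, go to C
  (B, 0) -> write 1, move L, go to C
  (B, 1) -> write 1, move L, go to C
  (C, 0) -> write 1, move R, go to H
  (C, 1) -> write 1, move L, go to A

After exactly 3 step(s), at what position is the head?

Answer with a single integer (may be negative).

Answer: -1

Derivation:
Step 1: in state A at pos 0, read 0 -> (A,0)->write 0,move L,goto B. Now: state=B, head=-1, tape[-2..1]=0000 (head:  ^)
Step 2: in state B at pos -1, read 0 -> (B,0)->write 1,move L,goto C. Now: state=C, head=-2, tape[-3..1]=00100 (head:  ^)
Step 3: in state C at pos -2, read 0 -> (C,0)->write 1,move R,goto H. Now: state=H, head=-1, tape[-3..1]=01100 (head:   ^)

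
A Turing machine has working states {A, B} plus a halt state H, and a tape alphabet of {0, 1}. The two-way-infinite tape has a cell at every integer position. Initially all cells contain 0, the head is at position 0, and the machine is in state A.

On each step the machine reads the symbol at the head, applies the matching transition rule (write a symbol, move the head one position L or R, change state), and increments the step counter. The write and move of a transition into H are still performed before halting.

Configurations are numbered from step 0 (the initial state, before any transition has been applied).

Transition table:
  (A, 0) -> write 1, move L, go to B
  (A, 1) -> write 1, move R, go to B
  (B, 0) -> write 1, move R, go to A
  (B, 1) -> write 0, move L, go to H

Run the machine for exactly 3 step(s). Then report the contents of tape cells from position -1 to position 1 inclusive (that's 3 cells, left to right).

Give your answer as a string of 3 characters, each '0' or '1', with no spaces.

Answer: 110

Derivation:
Step 1: in state A at pos 0, read 0 -> (A,0)->write 1,move L,goto B. Now: state=B, head=-1, tape[-2..1]=0010 (head:  ^)
Step 2: in state B at pos -1, read 0 -> (B,0)->write 1,move R,goto A. Now: state=A, head=0, tape[-2..1]=0110 (head:   ^)
Step 3: in state A at pos 0, read 1 -> (A,1)->write 1,move R,goto B. Now: state=B, head=1, tape[-2..2]=01100 (head:    ^)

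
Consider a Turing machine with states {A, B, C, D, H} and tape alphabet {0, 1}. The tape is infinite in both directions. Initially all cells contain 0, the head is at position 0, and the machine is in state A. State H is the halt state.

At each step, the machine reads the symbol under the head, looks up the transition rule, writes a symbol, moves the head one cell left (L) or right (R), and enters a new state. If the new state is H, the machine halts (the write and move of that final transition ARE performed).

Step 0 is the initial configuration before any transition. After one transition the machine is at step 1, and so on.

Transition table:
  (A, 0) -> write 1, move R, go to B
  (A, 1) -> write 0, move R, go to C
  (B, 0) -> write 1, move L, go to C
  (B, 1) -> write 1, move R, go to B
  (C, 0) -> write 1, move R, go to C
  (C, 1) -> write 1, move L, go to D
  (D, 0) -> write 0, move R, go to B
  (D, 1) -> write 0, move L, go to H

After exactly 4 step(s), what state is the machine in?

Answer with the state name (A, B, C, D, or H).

Answer: B

Derivation:
Step 1: in state A at pos 0, read 0 -> (A,0)->write 1,move R,goto B. Now: state=B, head=1, tape[-1..2]=0100 (head:   ^)
Step 2: in state B at pos 1, read 0 -> (B,0)->write 1,move L,goto C. Now: state=C, head=0, tape[-1..2]=0110 (head:  ^)
Step 3: in state C at pos 0, read 1 -> (C,1)->write 1,move L,goto D. Now: state=D, head=-1, tape[-2..2]=00110 (head:  ^)
Step 4: in state D at pos -1, read 0 -> (D,0)->write 0,move R,goto B. Now: state=B, head=0, tape[-2..2]=00110 (head:   ^)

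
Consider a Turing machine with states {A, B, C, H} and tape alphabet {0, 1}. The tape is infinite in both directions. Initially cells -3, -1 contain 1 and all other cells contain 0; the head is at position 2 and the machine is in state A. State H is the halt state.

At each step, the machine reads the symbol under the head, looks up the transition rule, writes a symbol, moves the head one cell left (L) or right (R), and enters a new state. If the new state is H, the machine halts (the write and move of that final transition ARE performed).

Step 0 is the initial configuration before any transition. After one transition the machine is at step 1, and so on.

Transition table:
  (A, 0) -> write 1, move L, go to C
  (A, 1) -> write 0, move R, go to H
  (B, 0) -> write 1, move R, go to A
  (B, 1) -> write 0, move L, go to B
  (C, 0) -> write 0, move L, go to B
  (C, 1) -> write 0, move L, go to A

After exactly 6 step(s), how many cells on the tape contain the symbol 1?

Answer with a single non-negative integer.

Answer: 3

Derivation:
Step 1: in state A at pos 2, read 0 -> (A,0)->write 1,move L,goto C. Now: state=C, head=1, tape[-4..3]=01010010 (head:      ^)
Step 2: in state C at pos 1, read 0 -> (C,0)->write 0,move L,goto B. Now: state=B, head=0, tape[-4..3]=01010010 (head:     ^)
Step 3: in state B at pos 0, read 0 -> (B,0)->write 1,move R,goto A. Now: state=A, head=1, tape[-4..3]=01011010 (head:      ^)
Step 4: in state A at pos 1, read 0 -> (A,0)->write 1,move L,goto C. Now: state=C, head=0, tape[-4..3]=01011110 (head:     ^)
Step 5: in state C at pos 0, read 1 -> (C,1)->write 0,move L,goto A. Now: state=A, head=-1, tape[-4..3]=01010110 (head:    ^)
Step 6: in state A at pos -1, read 1 -> (A,1)->write 0,move R,goto H. Now: state=H, head=0, tape[-4..3]=01000110 (head:     ^)
Cells containing 1 after step 6: {-3, 1, 2} -> 3 cell(s)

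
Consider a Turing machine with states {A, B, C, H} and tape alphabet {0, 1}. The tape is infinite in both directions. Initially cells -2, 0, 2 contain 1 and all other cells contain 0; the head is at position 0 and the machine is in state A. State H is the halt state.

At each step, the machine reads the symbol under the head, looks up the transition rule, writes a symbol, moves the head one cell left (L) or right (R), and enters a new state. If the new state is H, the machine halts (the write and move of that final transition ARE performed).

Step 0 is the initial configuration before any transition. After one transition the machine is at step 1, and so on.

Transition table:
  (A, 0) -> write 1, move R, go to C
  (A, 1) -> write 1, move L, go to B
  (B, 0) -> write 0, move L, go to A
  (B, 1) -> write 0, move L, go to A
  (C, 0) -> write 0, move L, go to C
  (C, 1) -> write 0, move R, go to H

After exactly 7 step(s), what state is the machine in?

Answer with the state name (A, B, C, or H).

Answer: H

Derivation:
Step 1: in state A at pos 0, read 1 -> (A,1)->write 1,move L,goto B. Now: state=B, head=-1, tape[-3..3]=0101010 (head:   ^)
Step 2: in state B at pos -1, read 0 -> (B,0)->write 0,move L,goto A. Now: state=A, head=-2, tape[-3..3]=0101010 (head:  ^)
Step 3: in state A at pos -2, read 1 -> (A,1)->write 1,move L,goto B. Now: state=B, head=-3, tape[-4..3]=00101010 (head:  ^)
Step 4: in state B at pos -3, read 0 -> (B,0)->write 0,move L,goto A. Now: state=A, head=-4, tape[-5..3]=000101010 (head:  ^)
Step 5: in state A at pos -4, read 0 -> (A,0)->write 1,move R,goto C. Now: state=C, head=-3, tape[-5..3]=010101010 (head:   ^)
Step 6: in state C at pos -3, read 0 -> (C,0)->write 0,move L,goto C. Now: state=C, head=-4, tape[-5..3]=010101010 (head:  ^)
Step 7: in state C at pos -4, read 1 -> (C,1)->write 0,move R,goto H. Now: state=H, head=-3, tape[-5..3]=000101010 (head:   ^)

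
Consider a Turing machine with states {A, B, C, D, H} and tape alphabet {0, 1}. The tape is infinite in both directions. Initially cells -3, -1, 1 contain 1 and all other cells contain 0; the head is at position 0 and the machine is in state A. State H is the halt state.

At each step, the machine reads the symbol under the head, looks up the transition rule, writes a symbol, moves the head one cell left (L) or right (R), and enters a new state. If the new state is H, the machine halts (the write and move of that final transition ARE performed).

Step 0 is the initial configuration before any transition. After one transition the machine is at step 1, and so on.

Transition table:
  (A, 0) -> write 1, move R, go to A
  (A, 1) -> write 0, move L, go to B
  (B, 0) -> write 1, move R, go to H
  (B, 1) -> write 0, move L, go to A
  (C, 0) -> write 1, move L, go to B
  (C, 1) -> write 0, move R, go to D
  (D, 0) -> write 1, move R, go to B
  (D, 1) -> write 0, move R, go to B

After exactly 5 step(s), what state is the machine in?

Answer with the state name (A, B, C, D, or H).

Answer: H

Derivation:
Step 1: in state A at pos 0, read 0 -> (A,0)->write 1,move R,goto A. Now: state=A, head=1, tape[-4..2]=0101110 (head:      ^)
Step 2: in state A at pos 1, read 1 -> (A,1)->write 0,move L,goto B. Now: state=B, head=0, tape[-4..2]=0101100 (head:     ^)
Step 3: in state B at pos 0, read 1 -> (B,1)->write 0,move L,goto A. Now: state=A, head=-1, tape[-4..2]=0101000 (head:    ^)
Step 4: in state A at pos -1, read 1 -> (A,1)->write 0,move L,goto B. Now: state=B, head=-2, tape[-4..2]=0100000 (head:   ^)
Step 5: in state B at pos -2, read 0 -> (B,0)->write 1,move R,goto H. Now: state=H, head=-1, tape[-4..2]=0110000 (head:    ^)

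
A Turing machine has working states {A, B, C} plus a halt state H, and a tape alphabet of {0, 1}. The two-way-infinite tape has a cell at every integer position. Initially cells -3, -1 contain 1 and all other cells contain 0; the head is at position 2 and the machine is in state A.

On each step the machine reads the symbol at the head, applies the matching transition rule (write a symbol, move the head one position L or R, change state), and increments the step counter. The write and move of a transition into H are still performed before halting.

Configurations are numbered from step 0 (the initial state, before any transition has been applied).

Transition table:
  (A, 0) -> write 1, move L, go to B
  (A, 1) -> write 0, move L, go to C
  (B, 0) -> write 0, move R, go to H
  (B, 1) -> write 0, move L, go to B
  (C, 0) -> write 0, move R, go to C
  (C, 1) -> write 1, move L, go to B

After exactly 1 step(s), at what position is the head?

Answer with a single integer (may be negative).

Answer: 1

Derivation:
Step 1: in state A at pos 2, read 0 -> (A,0)->write 1,move L,goto B. Now: state=B, head=1, tape[-4..3]=01010010 (head:      ^)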